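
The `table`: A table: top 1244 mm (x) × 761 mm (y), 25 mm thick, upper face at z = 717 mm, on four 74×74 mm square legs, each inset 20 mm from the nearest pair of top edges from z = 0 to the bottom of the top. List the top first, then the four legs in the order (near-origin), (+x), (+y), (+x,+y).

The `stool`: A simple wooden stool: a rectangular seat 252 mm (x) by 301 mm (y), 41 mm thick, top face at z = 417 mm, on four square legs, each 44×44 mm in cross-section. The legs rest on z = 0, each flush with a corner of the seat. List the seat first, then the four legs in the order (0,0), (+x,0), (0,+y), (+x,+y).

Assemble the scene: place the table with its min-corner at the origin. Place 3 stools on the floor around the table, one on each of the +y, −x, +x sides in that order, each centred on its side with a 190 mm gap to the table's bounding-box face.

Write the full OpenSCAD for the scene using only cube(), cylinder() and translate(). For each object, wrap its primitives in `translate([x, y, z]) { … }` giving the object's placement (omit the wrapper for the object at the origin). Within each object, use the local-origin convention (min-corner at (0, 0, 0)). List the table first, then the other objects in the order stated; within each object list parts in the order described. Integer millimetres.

translate([0, 0, 692]) cube([1244, 761, 25]);
translate([20, 20, 0]) cube([74, 74, 692]);
translate([1150, 20, 0]) cube([74, 74, 692]);
translate([20, 667, 0]) cube([74, 74, 692]);
translate([1150, 667, 0]) cube([74, 74, 692]);
translate([496, 951, 0]) {
  translate([0, 0, 376]) cube([252, 301, 41]);
  cube([44, 44, 376]);
  translate([208, 0, 0]) cube([44, 44, 376]);
  translate([0, 257, 0]) cube([44, 44, 376]);
  translate([208, 257, 0]) cube([44, 44, 376]);
}
translate([-442, 230, 0]) {
  translate([0, 0, 376]) cube([252, 301, 41]);
  cube([44, 44, 376]);
  translate([208, 0, 0]) cube([44, 44, 376]);
  translate([0, 257, 0]) cube([44, 44, 376]);
  translate([208, 257, 0]) cube([44, 44, 376]);
}
translate([1434, 230, 0]) {
  translate([0, 0, 376]) cube([252, 301, 41]);
  cube([44, 44, 376]);
  translate([208, 0, 0]) cube([44, 44, 376]);
  translate([0, 257, 0]) cube([44, 44, 376]);
  translate([208, 257, 0]) cube([44, 44, 376]);
}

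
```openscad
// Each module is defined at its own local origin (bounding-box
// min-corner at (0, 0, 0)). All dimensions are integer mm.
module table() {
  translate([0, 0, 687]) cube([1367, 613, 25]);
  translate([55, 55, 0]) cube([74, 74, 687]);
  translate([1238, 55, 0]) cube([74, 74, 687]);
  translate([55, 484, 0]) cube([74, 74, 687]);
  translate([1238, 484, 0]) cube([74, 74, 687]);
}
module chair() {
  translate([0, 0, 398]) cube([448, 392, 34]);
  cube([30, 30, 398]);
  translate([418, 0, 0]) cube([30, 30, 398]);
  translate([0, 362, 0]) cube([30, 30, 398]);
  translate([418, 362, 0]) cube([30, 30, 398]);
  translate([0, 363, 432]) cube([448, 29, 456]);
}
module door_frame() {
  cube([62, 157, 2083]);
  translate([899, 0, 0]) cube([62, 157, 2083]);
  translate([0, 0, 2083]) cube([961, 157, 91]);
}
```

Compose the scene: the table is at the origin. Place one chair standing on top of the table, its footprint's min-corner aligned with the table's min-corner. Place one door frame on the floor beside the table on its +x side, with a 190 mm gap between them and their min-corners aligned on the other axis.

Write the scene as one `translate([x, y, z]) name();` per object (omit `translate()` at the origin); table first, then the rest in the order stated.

table();
translate([0, 0, 712]) chair();
translate([1557, 0, 0]) door_frame();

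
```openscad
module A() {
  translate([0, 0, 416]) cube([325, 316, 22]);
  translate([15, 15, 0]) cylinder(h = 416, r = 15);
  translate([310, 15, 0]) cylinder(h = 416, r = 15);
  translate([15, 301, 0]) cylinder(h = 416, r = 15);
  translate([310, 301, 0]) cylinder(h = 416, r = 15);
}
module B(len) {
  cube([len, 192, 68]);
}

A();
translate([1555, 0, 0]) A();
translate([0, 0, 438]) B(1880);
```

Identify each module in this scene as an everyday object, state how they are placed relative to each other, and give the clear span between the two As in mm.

Second stool starts at x = 1555; first ends at x = 325; clear span = 1555 − 325 = 1230 mm.

A is a stool. B is a beam. A beam spans the tops of two stools. The clear span between the two stools is 1230 mm.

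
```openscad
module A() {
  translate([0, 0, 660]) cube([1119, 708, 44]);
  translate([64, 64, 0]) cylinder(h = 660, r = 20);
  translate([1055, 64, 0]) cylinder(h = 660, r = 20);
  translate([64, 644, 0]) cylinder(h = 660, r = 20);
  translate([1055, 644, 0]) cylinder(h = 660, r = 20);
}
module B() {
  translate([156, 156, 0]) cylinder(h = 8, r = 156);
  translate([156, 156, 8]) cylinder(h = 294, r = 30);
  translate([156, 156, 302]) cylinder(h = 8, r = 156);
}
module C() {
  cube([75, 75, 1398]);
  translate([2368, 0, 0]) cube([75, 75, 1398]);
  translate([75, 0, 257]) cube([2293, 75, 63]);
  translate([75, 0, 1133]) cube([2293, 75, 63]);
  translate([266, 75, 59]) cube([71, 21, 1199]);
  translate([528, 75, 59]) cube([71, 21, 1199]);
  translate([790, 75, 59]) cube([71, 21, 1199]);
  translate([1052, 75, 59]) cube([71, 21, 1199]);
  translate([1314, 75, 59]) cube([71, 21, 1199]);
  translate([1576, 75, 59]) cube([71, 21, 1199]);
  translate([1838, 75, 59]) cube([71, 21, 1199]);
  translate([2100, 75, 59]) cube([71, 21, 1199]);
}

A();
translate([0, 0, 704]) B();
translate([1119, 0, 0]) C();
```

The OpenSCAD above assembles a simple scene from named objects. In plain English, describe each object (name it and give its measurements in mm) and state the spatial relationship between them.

A is a table: top 1119 mm (x) × 708 mm (y), 44 mm thick, upper face at z = 704 mm, on four round legs of 40 mm diameter, each leg's bounding box inset 44 mm from the nearest pair of top edges, running from z = 0 to the bottom of the top.

B is a spool: two coaxial disc flanges of radius 156 mm and thickness 8 mm, joined by a core cylinder of radius 30 mm and height 294 mm. The lower flange rests on z = 0 and the three cylinders share a vertical axis.

C is a fence section. Two 75×75 mm posts, 1398 mm tall, stand on the floor with a clear span of 2293 mm between their inner faces. Two horizontal rails of 75×63 mm section span the gap between the posts with their undersides at z = 257 mm and z = 1133 mm, flush with the posts' −y face. 8 pickets, each 71 mm wide, 21 mm thick and 1199 mm tall, are fixed to the +y face of the rails with their bottoms at z = 59 mm, evenly spaced across the span with equal gaps (rounded down to the nearest mm) at the −x end and between each pair — any rounding remainder accumulates at the +x end.

The spool is on top of the table. The fence section is against the table's +x side, with their −y faces flush.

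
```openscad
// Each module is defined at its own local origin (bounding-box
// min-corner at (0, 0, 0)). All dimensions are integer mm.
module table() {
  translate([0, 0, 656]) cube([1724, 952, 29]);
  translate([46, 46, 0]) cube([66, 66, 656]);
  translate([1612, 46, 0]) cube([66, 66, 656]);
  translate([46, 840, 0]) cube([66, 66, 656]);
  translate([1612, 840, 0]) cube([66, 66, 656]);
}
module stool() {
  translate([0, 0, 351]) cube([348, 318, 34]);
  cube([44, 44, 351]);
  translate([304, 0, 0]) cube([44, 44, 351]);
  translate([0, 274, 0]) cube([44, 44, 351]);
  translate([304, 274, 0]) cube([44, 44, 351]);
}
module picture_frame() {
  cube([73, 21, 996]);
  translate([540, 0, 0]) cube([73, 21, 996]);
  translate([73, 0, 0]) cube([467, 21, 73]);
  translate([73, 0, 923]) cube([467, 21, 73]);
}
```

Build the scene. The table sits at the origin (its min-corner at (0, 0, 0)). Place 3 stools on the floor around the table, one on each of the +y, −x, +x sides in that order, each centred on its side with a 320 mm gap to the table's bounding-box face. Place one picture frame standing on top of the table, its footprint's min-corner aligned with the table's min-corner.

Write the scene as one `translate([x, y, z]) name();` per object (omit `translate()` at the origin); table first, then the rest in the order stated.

table();
translate([688, 1272, 0]) stool();
translate([-668, 317, 0]) stool();
translate([2044, 317, 0]) stool();
translate([0, 0, 685]) picture_frame();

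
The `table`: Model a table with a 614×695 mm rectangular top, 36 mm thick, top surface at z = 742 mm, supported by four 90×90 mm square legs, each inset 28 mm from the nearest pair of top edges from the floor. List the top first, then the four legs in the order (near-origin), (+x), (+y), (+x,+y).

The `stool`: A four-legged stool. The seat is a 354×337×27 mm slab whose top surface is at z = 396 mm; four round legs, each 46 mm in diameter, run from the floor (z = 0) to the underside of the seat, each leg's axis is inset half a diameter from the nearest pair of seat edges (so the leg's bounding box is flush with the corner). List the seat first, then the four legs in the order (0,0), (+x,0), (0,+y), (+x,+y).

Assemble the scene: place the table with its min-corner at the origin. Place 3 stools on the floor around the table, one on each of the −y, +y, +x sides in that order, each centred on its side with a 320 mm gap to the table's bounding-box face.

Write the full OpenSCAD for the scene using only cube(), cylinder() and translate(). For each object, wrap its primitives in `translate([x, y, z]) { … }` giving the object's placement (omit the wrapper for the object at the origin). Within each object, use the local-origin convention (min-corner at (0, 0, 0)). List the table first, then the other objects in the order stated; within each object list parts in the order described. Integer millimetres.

translate([0, 0, 706]) cube([614, 695, 36]);
translate([28, 28, 0]) cube([90, 90, 706]);
translate([496, 28, 0]) cube([90, 90, 706]);
translate([28, 577, 0]) cube([90, 90, 706]);
translate([496, 577, 0]) cube([90, 90, 706]);
translate([130, -657, 0]) {
  translate([0, 0, 369]) cube([354, 337, 27]);
  translate([23, 23, 0]) cylinder(h = 369, r = 23);
  translate([331, 23, 0]) cylinder(h = 369, r = 23);
  translate([23, 314, 0]) cylinder(h = 369, r = 23);
  translate([331, 314, 0]) cylinder(h = 369, r = 23);
}
translate([130, 1015, 0]) {
  translate([0, 0, 369]) cube([354, 337, 27]);
  translate([23, 23, 0]) cylinder(h = 369, r = 23);
  translate([331, 23, 0]) cylinder(h = 369, r = 23);
  translate([23, 314, 0]) cylinder(h = 369, r = 23);
  translate([331, 314, 0]) cylinder(h = 369, r = 23);
}
translate([934, 179, 0]) {
  translate([0, 0, 369]) cube([354, 337, 27]);
  translate([23, 23, 0]) cylinder(h = 369, r = 23);
  translate([331, 23, 0]) cylinder(h = 369, r = 23);
  translate([23, 314, 0]) cylinder(h = 369, r = 23);
  translate([331, 314, 0]) cylinder(h = 369, r = 23);
}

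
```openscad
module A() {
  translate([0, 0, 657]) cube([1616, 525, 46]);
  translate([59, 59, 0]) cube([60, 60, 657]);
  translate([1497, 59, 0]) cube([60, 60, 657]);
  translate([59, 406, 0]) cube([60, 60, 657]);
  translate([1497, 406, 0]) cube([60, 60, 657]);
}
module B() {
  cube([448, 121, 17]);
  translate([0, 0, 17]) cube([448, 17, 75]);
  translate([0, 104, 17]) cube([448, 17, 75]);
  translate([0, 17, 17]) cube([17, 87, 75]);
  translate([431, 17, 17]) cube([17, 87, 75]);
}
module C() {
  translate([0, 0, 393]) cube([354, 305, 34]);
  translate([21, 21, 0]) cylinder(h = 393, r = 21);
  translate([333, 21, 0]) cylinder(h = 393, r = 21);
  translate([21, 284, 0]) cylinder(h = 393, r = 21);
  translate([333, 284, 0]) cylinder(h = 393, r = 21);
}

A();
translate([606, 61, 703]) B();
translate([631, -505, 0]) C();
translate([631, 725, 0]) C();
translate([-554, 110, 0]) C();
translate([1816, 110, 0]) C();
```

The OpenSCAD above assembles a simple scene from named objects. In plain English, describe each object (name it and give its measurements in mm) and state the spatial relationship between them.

A is a rectangular dining table. The top is 1616×525×46 mm with its upper surface at z = 703 mm. It stands on four 60×60 mm square legs, each inset 59 mm from the nearest pair of top edges, running from the floor to the underside of the top.

B is an open storage box with external size 448×121×92 mm and wall thickness 17 mm (the base is also 17 mm thick). The base covers the whole footprint; the four walls stand on the base, with the y-facing walls full-width and the x-facing walls fitting between their inner faces.

C is a simple wooden stool: a rectangular seat 354 mm (x) by 305 mm (y), 34 mm thick, top face at z = 427 mm, on four round legs, each 42 mm in diameter. The legs rest on z = 0, each leg's axis is inset half a diameter from the nearest pair of seat edges (so the leg's bounding box is flush with the corner).

The open box is on top of the table. Four stools sit around the table at the −y, +y, −x, +x sides.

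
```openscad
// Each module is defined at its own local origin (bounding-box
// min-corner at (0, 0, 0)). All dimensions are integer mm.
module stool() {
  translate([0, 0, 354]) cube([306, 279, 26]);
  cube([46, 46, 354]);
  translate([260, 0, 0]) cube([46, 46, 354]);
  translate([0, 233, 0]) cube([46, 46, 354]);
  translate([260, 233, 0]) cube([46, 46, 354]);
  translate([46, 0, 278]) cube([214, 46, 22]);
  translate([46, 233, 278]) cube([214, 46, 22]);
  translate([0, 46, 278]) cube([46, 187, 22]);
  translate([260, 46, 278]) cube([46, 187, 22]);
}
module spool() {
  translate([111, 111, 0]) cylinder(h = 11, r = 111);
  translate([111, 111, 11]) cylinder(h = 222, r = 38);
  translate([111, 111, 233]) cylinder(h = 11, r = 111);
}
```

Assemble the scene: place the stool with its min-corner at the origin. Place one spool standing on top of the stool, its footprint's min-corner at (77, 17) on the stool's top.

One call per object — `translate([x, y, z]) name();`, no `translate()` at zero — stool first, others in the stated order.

stool();
translate([77, 17, 380]) spool();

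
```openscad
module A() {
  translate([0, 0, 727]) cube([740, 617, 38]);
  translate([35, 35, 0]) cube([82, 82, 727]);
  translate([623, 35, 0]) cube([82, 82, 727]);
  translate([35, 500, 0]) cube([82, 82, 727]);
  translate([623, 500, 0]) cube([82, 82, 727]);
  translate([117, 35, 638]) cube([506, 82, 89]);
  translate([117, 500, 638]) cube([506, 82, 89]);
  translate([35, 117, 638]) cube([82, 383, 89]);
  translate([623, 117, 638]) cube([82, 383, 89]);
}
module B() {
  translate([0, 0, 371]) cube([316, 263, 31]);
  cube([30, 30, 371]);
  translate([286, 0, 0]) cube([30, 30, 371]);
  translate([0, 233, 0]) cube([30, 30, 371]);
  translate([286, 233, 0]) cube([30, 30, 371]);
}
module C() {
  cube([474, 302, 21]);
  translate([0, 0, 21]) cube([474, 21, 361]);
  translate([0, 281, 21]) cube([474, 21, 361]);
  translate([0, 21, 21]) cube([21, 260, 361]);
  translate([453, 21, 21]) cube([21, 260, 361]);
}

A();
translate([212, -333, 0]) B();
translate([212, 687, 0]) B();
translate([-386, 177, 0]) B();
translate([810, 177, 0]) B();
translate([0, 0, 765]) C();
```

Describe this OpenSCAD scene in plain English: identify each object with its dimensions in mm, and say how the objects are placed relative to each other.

A is a rectangular dining table. The top is 740×617×38 mm with its upper surface at z = 765 mm. It stands on four 82×82 mm square legs, each inset 35 mm from the nearest pair of top edges, running from the floor to the underside of the top. Four apron rails, 82 mm thick and 89 mm tall, run between adjacent legs with their top edges flush with the underside of the top and their outer faces flush with the legs' outer faces.

B is a simple wooden stool: a rectangular seat 316 mm (x) by 263 mm (y), 31 mm thick, top face at z = 402 mm, on four square legs, each 30×30 mm in cross-section. The legs rest on z = 0, each flush with a corner of the seat.

C is an open storage box with external size 474×302×382 mm and wall thickness 21 mm (the base is also 21 mm thick). The base covers the whole footprint; the four walls stand on the base, with the y-facing walls full-width and the x-facing walls fitting between their inner faces.

Four stools sit around the table at the −y, +y, −x, +x sides. The open box is on top of the table.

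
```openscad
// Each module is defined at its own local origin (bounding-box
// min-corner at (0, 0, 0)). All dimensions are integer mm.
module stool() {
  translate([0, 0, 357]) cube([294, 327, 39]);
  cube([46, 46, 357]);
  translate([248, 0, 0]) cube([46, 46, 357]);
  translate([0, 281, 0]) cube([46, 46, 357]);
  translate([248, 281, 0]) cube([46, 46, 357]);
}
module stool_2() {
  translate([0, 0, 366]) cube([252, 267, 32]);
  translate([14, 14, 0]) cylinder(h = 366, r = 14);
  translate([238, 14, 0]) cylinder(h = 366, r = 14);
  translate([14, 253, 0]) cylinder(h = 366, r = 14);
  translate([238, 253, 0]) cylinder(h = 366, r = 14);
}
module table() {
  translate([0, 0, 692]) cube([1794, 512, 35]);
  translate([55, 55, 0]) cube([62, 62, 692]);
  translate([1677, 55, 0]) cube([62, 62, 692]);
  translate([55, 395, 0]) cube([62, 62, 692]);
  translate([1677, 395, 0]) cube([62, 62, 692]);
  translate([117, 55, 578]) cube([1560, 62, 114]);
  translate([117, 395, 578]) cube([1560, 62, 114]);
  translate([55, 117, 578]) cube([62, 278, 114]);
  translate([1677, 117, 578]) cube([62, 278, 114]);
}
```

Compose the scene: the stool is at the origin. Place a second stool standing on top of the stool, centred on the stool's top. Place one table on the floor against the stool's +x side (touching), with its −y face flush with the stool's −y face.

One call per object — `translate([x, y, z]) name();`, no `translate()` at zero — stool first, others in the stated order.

stool();
translate([21, 30, 396]) stool_2();
translate([294, 0, 0]) table();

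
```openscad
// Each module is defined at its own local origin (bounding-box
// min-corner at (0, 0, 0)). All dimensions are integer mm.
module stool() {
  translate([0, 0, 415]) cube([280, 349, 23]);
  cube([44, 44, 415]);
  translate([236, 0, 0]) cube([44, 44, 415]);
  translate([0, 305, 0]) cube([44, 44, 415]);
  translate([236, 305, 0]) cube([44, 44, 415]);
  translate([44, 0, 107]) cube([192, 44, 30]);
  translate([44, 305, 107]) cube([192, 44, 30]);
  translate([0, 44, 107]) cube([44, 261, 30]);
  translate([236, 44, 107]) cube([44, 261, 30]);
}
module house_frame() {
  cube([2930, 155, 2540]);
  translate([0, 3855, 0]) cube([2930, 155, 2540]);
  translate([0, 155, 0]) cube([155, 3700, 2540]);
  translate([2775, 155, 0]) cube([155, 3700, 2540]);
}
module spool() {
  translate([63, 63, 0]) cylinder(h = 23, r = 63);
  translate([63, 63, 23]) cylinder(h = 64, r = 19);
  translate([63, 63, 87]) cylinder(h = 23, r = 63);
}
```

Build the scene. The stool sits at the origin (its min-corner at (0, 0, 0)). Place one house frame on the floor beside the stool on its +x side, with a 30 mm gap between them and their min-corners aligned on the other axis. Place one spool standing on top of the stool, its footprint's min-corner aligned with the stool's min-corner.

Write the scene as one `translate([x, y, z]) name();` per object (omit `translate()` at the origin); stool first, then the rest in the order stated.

stool();
translate([310, 0, 0]) house_frame();
translate([0, 0, 438]) spool();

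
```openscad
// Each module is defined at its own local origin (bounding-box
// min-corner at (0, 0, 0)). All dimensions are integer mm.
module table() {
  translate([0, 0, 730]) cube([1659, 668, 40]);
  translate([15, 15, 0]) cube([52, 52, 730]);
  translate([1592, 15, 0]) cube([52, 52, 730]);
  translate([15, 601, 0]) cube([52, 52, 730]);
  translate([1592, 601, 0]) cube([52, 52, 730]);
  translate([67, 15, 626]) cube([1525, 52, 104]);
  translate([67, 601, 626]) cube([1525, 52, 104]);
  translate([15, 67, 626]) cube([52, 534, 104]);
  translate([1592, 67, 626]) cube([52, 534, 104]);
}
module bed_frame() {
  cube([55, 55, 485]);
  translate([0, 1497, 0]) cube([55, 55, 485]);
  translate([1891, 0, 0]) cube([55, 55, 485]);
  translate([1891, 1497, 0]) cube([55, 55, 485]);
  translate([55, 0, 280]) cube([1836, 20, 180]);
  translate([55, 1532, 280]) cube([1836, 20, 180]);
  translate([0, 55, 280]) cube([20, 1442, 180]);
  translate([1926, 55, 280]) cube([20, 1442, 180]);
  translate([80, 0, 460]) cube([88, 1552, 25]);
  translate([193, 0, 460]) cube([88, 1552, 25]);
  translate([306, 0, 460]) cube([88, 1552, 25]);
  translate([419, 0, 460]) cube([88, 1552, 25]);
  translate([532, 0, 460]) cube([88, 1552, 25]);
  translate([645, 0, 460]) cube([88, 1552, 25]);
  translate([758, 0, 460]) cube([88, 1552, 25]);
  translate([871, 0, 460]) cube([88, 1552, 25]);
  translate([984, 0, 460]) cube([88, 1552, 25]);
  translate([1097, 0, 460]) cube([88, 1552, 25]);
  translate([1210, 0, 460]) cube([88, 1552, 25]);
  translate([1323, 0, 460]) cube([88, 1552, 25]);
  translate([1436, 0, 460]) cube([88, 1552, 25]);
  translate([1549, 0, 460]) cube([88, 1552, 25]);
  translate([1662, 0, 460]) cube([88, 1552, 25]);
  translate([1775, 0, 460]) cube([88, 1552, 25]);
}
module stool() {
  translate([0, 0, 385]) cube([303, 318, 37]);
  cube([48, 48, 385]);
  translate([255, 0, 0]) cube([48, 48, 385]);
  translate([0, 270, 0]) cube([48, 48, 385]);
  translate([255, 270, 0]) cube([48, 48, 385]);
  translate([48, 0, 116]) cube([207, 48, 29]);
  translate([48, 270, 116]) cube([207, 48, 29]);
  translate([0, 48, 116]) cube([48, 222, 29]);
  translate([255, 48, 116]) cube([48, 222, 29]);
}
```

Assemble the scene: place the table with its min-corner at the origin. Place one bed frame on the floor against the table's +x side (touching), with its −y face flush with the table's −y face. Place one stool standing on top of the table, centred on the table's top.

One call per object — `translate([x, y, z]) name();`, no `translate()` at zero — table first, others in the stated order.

table();
translate([1659, 0, 0]) bed_frame();
translate([678, 175, 770]) stool();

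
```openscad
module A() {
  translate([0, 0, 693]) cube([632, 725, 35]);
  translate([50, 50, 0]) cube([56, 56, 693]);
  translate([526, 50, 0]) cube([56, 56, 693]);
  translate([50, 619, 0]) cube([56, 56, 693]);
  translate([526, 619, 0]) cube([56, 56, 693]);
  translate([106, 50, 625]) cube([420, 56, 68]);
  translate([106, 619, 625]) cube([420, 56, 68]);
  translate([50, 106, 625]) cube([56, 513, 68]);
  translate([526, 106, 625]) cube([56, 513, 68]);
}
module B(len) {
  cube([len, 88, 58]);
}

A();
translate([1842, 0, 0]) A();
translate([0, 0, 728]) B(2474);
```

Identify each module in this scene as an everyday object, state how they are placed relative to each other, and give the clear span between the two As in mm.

A is a table. B is a beam. A beam spans the tops of two tables. The clear span between the two tables is 1210 mm.

Second table starts at x = 1842; first ends at x = 632; clear span = 1842 − 632 = 1210 mm.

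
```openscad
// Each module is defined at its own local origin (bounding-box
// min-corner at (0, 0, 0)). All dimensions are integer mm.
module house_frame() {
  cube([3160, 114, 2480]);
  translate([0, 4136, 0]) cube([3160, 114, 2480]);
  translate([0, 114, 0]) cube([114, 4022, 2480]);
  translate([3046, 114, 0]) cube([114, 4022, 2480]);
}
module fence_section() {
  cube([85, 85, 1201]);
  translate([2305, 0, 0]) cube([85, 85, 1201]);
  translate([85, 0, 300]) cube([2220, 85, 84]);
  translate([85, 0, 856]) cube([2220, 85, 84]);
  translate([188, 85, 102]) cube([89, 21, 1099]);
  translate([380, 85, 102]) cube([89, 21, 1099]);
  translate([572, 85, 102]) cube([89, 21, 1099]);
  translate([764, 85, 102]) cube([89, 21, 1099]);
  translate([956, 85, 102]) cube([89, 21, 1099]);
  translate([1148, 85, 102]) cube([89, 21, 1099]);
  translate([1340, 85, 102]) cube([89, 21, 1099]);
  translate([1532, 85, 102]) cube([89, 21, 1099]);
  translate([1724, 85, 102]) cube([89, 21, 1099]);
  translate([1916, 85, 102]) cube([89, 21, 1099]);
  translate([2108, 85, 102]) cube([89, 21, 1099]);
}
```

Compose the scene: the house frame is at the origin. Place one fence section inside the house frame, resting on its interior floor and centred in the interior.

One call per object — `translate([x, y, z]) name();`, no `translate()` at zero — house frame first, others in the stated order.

house_frame();
translate([385, 2072, 0]) fence_section();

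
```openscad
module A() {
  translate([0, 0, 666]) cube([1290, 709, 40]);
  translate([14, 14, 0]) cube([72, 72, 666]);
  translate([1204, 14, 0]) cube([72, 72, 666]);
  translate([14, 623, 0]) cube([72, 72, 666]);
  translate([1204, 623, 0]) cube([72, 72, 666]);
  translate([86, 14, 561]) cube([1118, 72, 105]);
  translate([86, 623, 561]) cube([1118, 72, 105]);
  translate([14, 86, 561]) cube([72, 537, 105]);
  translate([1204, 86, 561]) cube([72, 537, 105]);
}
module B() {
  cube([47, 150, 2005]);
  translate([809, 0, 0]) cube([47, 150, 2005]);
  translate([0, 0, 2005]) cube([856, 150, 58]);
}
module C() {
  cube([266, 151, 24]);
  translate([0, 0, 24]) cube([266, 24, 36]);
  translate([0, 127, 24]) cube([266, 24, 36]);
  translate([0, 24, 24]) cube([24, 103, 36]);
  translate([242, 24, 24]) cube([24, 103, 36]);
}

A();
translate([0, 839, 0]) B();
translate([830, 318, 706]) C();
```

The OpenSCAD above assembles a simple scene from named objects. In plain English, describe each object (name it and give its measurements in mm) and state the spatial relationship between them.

A is a table with a 1290×709 mm rectangular top, 40 mm thick, top surface at z = 706 mm, supported by four 72×72 mm square legs, each inset 14 mm from the nearest pair of top edges, running from the floor. Four apron rails, 72 mm thick and 105 mm tall, run between adjacent legs with their top edges flush with the underside of the top and their outer faces flush with the legs' outer faces.

B is a rectangular door frame: two vertical jambs of 47×150 mm section, 2005 mm tall, with a clear opening 762 mm wide between their inner faces. A header 58 mm tall and 150 mm deep lies on top of the jambs and spans the full outside width.

C is an open-topped rectangular box: outside dimensions 266×151×60 mm, with a uniform wall and base thickness of 24 mm. The base is a full 266×151 slab on the floor; four walls sit on top of the base. The front and back walls (the −y and +y sides) span the full width; the two side walls fit between them.

The door frame is on the floor beside the table on its +y side. The open box is on top of the table.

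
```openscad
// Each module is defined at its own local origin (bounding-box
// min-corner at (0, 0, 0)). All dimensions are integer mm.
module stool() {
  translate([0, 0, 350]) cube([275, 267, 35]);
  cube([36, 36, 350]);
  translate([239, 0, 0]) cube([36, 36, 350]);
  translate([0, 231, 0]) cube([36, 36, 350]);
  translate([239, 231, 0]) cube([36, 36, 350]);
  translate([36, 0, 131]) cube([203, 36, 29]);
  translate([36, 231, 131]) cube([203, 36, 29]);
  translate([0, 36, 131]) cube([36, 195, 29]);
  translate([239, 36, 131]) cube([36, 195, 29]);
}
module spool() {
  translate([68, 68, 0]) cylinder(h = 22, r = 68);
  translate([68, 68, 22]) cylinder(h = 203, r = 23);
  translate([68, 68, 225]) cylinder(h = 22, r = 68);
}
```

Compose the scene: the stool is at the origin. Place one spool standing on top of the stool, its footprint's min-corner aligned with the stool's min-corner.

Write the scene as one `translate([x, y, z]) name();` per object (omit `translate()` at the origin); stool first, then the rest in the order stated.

stool();
translate([0, 0, 385]) spool();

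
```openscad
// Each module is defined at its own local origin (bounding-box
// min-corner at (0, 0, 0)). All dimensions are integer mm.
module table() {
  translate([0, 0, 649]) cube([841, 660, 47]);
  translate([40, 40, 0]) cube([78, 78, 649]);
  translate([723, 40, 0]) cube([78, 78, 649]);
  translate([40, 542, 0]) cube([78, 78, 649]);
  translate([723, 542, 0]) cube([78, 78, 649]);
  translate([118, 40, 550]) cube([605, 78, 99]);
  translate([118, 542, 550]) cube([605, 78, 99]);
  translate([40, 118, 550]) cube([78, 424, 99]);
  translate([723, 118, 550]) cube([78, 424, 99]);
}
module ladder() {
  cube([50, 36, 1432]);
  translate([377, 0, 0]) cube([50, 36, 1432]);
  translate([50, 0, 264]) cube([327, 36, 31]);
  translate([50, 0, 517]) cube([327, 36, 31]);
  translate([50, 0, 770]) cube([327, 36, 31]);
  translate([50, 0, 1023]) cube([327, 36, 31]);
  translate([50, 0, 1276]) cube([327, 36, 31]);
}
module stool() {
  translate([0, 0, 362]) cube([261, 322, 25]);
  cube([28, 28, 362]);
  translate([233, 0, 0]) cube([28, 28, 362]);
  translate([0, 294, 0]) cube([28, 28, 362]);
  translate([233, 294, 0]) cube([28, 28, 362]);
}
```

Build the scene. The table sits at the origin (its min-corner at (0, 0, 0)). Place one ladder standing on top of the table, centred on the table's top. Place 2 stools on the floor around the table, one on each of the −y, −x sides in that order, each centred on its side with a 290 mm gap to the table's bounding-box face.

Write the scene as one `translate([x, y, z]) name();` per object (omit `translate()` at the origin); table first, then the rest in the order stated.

table();
translate([207, 312, 696]) ladder();
translate([290, -612, 0]) stool();
translate([-551, 169, 0]) stool();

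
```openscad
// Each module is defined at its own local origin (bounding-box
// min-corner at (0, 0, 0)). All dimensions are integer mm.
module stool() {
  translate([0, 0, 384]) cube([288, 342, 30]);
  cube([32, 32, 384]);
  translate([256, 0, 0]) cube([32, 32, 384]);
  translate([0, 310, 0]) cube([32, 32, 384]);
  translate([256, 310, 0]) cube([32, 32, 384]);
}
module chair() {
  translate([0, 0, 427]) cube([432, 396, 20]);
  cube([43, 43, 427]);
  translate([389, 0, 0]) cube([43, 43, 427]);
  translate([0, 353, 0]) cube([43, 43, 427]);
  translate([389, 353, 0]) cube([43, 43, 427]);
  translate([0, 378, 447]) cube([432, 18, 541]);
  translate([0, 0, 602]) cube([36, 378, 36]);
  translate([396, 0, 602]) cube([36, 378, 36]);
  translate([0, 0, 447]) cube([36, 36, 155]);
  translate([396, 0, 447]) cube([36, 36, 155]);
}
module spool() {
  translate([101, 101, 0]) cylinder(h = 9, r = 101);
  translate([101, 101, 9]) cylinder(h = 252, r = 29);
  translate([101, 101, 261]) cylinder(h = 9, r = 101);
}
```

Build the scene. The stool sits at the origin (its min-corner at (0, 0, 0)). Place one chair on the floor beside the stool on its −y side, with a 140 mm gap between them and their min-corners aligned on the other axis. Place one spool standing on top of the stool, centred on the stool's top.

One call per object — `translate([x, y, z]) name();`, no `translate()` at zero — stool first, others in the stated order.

stool();
translate([0, -536, 0]) chair();
translate([43, 70, 414]) spool();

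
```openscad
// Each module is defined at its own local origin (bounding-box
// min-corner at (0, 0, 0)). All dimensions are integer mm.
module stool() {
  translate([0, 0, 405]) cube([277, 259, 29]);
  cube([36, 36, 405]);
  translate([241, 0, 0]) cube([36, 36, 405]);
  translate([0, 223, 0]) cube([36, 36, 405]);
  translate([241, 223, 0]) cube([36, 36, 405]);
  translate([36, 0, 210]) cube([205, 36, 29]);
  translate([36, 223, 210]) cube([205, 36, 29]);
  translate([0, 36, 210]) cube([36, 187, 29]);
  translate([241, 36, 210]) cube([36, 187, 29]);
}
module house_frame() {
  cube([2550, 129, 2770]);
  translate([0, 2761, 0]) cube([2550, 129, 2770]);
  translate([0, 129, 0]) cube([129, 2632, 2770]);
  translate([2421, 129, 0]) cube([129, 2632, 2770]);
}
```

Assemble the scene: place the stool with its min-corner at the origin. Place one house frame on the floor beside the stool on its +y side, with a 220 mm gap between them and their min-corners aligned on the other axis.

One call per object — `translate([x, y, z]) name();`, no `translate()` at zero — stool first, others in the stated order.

stool();
translate([0, 479, 0]) house_frame();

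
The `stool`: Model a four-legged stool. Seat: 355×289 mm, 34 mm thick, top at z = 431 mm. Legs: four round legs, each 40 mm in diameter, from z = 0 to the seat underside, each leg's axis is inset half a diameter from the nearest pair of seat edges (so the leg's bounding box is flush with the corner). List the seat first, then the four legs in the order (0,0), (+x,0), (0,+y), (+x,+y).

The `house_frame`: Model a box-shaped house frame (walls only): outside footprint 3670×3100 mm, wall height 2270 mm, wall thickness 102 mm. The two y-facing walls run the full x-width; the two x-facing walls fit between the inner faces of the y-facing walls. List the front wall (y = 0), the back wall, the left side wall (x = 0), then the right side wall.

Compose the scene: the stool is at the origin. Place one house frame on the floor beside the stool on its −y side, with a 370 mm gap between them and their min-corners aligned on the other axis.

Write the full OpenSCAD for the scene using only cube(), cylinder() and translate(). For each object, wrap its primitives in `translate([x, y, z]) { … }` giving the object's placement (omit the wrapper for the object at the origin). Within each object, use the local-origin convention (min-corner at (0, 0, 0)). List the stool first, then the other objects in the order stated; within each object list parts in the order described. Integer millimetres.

translate([0, 0, 397]) cube([355, 289, 34]);
translate([20, 20, 0]) cylinder(h = 397, r = 20);
translate([335, 20, 0]) cylinder(h = 397, r = 20);
translate([20, 269, 0]) cylinder(h = 397, r = 20);
translate([335, 269, 0]) cylinder(h = 397, r = 20);
translate([0, -3470, 0]) {
  cube([3670, 102, 2270]);
  translate([0, 2998, 0]) cube([3670, 102, 2270]);
  translate([0, 102, 0]) cube([102, 2896, 2270]);
  translate([3568, 102, 0]) cube([102, 2896, 2270]);
}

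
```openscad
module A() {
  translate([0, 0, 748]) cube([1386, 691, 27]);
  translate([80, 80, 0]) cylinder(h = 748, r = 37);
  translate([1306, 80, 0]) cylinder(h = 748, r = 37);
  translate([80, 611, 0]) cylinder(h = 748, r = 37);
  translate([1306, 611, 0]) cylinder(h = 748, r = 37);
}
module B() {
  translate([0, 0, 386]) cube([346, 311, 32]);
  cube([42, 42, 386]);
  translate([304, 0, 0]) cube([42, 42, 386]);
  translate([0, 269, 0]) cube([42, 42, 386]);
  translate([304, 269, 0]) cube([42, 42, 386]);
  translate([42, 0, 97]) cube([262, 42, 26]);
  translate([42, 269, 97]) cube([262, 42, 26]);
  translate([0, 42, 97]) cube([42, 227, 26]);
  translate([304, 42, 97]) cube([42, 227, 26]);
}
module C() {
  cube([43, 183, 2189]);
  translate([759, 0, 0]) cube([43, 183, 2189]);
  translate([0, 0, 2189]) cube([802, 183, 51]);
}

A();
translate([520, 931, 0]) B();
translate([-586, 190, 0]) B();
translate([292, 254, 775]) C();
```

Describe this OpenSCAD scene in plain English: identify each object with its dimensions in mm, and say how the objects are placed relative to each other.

A is a rectangular dining table. The top is 1386×691×27 mm with its upper surface at z = 775 mm. It stands on four round legs of 74 mm diameter, each leg's bounding box inset 43 mm from the nearest pair of top edges, running from the floor to the underside of the top.

B is a simple wooden stool: a rectangular seat 346 mm (x) by 311 mm (y), 32 mm thick, top face at z = 418 mm, on four square legs, each 42×42 mm in cross-section. The legs rest on z = 0, each flush with a corner of the seat. Four stretchers, 42 mm wide and 26 mm tall, connect adjacent legs with their undersides at z = 97 mm, each running between the inner faces of the legs it joins and aligned with the legs' outer faces on the other axis.

C is a door frame. The clear opening is 716 mm wide and 2189 mm high. Two 43 mm wide jambs, 183 mm deep, stand either side of the opening from the floor to the top of the opening. A 51 mm thick head sits across the top of both jambs, spanning the full outside width of the frame.

Two stools sit around the table at the +y, −x sides. The door frame is on top of the table, centred.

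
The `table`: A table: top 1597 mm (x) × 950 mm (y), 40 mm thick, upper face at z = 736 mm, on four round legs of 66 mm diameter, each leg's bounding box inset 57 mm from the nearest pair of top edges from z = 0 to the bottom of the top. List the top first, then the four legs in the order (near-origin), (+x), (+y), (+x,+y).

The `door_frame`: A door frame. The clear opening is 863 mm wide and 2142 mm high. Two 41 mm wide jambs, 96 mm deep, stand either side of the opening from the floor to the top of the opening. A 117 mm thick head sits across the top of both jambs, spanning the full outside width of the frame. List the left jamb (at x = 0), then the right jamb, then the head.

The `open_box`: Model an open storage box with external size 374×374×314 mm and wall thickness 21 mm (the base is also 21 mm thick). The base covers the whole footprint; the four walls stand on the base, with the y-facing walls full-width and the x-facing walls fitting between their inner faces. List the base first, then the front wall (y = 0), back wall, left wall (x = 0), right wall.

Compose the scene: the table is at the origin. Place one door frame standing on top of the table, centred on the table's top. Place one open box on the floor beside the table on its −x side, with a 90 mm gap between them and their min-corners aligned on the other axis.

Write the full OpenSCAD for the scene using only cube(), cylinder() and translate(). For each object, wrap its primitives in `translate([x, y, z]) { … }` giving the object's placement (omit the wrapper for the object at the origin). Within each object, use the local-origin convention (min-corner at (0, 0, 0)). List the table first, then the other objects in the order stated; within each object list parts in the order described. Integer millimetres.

translate([0, 0, 696]) cube([1597, 950, 40]);
translate([90, 90, 0]) cylinder(h = 696, r = 33);
translate([1507, 90, 0]) cylinder(h = 696, r = 33);
translate([90, 860, 0]) cylinder(h = 696, r = 33);
translate([1507, 860, 0]) cylinder(h = 696, r = 33);
translate([326, 427, 736]) {
  cube([41, 96, 2142]);
  translate([904, 0, 0]) cube([41, 96, 2142]);
  translate([0, 0, 2142]) cube([945, 96, 117]);
}
translate([-464, 0, 0]) {
  cube([374, 374, 21]);
  translate([0, 0, 21]) cube([374, 21, 293]);
  translate([0, 353, 21]) cube([374, 21, 293]);
  translate([0, 21, 21]) cube([21, 332, 293]);
  translate([353, 21, 21]) cube([21, 332, 293]);
}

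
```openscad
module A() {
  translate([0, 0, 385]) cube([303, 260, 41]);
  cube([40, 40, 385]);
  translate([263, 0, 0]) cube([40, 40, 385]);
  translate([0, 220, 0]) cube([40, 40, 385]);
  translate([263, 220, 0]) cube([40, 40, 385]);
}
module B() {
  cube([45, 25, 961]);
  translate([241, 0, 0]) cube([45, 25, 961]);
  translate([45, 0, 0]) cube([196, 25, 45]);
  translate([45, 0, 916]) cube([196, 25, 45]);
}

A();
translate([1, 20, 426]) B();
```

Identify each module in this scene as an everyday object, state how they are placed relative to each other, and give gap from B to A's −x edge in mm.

The picture frame's min-x is at 1; the stool's min-x is 0; gap = 1 mm.

A is a stool. B is a picture frame. The picture frame is on top of the stool. The gap from the picture frame to the stool's −x edge is 1 mm.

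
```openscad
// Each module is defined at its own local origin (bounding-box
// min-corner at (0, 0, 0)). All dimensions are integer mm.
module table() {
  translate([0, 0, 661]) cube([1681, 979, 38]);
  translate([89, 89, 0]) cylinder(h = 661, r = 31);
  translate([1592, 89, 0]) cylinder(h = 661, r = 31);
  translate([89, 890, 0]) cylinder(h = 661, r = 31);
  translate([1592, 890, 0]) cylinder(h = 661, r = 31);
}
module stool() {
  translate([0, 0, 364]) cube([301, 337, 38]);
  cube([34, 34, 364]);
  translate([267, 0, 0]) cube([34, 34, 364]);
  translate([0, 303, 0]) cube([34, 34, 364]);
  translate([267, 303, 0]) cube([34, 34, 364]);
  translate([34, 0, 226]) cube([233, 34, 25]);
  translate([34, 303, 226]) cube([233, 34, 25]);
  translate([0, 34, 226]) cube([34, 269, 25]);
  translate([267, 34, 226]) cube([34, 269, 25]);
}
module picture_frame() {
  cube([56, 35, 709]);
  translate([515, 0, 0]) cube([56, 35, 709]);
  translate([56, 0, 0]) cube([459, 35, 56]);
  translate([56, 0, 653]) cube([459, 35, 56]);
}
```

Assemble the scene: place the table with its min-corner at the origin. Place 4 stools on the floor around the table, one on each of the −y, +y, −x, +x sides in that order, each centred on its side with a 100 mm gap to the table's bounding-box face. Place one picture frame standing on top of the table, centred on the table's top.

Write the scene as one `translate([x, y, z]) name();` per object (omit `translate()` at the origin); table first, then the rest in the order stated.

table();
translate([690, -437, 0]) stool();
translate([690, 1079, 0]) stool();
translate([-401, 321, 0]) stool();
translate([1781, 321, 0]) stool();
translate([555, 472, 699]) picture_frame();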